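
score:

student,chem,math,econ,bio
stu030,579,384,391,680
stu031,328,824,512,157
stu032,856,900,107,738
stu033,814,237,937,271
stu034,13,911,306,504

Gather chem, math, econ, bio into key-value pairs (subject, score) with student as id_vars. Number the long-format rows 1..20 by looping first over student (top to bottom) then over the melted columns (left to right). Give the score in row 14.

237

20 rows total (5 × 4). Row 14: index ⌊(14-1)/4⌋ = 3 into student → stu033; (14-1) mod 4 = 1 into the melted columns → math.
So row 14 is (stu033, math, 237); score = 237.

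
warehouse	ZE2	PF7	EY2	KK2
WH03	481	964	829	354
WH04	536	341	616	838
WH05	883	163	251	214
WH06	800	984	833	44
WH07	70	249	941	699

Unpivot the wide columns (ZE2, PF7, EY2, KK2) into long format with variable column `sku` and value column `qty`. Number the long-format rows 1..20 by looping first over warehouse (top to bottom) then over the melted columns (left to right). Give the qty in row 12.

20 rows total (5 × 4). Row 12: index ⌊(12-1)/4⌋ = 2 into warehouse → WH05; (12-1) mod 4 = 3 into the melted columns → KK2.
So row 12 is (WH05, KK2, 214); qty = 214.

214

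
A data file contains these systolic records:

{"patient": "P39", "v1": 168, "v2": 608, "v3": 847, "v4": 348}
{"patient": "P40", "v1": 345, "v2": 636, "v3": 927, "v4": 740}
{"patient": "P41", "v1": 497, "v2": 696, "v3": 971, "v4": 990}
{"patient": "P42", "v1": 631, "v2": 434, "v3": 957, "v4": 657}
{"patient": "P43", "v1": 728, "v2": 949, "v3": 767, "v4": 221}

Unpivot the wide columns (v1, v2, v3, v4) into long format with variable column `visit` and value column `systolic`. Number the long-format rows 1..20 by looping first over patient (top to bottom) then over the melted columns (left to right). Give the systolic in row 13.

631

20 rows total (5 × 4). Row 13: index ⌊(13-1)/4⌋ = 3 into patient → P42; (13-1) mod 4 = 0 into the melted columns → v1.
So row 13 is (P42, v1, 631); systolic = 631.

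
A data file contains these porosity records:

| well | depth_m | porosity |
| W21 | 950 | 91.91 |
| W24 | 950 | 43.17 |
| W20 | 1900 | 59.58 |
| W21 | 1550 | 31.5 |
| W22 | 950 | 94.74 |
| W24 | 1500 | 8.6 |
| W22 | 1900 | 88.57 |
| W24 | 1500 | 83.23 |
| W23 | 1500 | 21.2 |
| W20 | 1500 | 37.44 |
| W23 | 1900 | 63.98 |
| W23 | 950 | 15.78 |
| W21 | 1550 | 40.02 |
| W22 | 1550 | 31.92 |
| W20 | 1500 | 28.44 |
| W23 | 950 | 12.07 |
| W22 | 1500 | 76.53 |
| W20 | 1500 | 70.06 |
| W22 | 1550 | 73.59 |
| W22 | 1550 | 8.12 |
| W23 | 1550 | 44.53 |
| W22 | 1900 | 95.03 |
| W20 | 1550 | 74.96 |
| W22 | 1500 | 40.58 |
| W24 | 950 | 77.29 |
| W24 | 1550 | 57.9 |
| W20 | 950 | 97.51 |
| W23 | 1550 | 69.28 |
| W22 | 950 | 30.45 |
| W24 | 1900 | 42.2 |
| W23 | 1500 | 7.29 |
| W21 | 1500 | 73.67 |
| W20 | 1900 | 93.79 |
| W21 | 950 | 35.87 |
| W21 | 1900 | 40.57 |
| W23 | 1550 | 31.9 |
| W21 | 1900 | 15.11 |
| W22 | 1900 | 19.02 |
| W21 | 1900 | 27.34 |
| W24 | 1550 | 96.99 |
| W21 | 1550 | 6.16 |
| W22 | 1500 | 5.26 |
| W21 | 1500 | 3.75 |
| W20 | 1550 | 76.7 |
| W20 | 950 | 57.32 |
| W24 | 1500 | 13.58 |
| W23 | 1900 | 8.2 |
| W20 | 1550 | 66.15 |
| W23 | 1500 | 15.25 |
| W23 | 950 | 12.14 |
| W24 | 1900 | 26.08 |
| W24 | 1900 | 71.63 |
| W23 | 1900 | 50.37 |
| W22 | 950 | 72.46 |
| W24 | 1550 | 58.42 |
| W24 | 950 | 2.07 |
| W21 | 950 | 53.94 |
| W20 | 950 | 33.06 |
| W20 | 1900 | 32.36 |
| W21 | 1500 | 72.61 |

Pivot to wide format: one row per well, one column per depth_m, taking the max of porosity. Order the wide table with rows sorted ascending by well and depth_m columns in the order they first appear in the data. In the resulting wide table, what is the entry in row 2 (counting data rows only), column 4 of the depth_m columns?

With rows sorted ascending by well, row 2 is well=W21. depth_m columns in first-appearance order: 950, 1900, 1550, 1500; column 4 is 1500.
Long rows with well=W21, depth_m=1500: max(73.67, 3.75, 72.61) = 73.67.

73.67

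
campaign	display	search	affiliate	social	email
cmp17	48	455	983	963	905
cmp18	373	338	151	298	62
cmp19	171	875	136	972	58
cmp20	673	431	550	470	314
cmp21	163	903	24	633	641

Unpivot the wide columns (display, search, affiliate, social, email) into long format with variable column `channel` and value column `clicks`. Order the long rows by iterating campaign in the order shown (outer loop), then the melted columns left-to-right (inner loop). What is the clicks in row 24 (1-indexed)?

633

25 rows total (5 × 5). Row 24: index ⌊(24-1)/5⌋ = 4 into campaign → cmp21; (24-1) mod 5 = 3 into the melted columns → social.
So row 24 is (cmp21, social, 633); clicks = 633.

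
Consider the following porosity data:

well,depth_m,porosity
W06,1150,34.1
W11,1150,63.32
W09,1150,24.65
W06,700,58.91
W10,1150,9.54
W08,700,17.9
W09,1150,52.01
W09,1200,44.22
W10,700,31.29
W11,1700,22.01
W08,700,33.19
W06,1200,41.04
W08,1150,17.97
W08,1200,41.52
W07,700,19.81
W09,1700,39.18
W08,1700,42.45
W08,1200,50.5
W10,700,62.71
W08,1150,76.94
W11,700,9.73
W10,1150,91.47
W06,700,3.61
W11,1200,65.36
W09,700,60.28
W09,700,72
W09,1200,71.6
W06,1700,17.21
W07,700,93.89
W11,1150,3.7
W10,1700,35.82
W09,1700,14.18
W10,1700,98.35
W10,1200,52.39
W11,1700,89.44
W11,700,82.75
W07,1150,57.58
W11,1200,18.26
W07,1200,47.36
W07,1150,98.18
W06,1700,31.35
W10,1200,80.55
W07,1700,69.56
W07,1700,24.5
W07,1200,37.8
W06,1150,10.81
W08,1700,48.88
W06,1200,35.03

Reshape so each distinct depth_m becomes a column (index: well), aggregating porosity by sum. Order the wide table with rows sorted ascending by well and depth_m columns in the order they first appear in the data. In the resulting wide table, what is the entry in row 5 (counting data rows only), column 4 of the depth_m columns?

134.17

With rows sorted ascending by well, row 5 is well=W10. depth_m columns in first-appearance order: 1150, 700, 1200, 1700; column 4 is 1700.
Long rows with well=W10, depth_m=1700: 35.82 + 98.35 = 134.17.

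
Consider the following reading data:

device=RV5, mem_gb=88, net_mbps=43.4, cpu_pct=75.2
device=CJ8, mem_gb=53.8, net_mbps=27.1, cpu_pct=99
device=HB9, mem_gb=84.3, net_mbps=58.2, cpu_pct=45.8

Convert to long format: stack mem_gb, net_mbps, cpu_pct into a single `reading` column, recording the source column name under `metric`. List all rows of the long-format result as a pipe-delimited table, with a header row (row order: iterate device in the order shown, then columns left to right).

Each (device, column) pair becomes one row: 3 × 3 = 9 rows.
For example, (RV5, mem_gb) → reading=88.

| device | metric | reading |
| RV5 | mem_gb | 88 |
| RV5 | net_mbps | 43.4 |
| RV5 | cpu_pct | 75.2 |
| CJ8 | mem_gb | 53.8 |
| CJ8 | net_mbps | 27.1 |
| CJ8 | cpu_pct | 99 |
| HB9 | mem_gb | 84.3 |
| HB9 | net_mbps | 58.2 |
| HB9 | cpu_pct | 45.8 |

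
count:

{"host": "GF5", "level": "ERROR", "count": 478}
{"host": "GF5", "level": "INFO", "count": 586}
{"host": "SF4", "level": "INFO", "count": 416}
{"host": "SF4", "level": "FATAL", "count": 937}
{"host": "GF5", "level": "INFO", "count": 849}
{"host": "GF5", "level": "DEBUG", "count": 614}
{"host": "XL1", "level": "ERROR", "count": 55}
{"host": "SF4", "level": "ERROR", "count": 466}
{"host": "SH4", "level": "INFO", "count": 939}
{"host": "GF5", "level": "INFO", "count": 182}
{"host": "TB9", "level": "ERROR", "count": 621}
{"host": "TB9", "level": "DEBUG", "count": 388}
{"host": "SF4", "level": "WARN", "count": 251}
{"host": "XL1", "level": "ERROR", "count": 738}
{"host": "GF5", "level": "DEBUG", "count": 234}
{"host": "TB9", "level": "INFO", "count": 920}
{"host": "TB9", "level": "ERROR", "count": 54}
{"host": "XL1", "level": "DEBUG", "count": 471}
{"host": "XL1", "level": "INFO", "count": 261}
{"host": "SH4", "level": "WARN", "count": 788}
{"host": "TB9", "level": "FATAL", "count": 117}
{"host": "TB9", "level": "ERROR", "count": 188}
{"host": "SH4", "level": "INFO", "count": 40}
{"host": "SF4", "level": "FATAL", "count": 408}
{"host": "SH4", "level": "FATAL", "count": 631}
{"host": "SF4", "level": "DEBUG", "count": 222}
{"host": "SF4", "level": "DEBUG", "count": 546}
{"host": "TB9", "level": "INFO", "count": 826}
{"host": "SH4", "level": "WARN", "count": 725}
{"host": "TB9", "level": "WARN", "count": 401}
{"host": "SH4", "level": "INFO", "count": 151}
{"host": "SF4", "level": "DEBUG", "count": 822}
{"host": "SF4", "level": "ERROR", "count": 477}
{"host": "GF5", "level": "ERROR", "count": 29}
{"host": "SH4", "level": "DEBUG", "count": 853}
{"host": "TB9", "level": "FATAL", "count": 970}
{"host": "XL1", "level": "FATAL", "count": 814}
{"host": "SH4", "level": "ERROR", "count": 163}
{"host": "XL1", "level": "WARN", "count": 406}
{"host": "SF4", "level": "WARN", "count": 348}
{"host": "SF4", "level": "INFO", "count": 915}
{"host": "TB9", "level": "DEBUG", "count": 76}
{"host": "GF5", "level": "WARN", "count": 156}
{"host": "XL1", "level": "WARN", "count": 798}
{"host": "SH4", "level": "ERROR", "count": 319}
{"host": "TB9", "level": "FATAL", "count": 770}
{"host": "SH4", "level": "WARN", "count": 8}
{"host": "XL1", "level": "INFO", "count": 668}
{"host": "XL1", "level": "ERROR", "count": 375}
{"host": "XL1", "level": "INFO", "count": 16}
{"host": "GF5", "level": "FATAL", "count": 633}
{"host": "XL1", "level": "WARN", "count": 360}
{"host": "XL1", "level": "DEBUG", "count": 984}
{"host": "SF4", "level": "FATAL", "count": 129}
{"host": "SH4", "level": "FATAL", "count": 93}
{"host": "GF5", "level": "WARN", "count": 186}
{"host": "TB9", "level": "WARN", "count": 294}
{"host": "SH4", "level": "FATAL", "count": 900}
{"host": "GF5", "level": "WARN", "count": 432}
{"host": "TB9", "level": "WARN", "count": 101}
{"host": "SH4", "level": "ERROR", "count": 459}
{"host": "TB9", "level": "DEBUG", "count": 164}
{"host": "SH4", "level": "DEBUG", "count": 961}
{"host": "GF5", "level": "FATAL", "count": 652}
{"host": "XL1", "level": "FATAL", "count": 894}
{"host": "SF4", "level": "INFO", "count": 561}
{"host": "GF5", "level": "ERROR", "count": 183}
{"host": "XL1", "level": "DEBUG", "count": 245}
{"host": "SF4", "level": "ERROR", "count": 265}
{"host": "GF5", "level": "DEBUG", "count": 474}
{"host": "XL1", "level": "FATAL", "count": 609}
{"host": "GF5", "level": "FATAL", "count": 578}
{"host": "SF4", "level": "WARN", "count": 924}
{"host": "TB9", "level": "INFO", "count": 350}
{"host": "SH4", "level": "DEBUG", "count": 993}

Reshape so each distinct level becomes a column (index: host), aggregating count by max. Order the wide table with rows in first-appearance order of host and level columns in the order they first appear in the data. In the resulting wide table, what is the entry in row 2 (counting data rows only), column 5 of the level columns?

With rows in first-appearance order of host, row 2 is host=SF4. level columns in first-appearance order: ERROR, INFO, FATAL, DEBUG, WARN; column 5 is WARN.
Long rows with host=SF4, level=WARN: max(251, 348, 924) = 924.

924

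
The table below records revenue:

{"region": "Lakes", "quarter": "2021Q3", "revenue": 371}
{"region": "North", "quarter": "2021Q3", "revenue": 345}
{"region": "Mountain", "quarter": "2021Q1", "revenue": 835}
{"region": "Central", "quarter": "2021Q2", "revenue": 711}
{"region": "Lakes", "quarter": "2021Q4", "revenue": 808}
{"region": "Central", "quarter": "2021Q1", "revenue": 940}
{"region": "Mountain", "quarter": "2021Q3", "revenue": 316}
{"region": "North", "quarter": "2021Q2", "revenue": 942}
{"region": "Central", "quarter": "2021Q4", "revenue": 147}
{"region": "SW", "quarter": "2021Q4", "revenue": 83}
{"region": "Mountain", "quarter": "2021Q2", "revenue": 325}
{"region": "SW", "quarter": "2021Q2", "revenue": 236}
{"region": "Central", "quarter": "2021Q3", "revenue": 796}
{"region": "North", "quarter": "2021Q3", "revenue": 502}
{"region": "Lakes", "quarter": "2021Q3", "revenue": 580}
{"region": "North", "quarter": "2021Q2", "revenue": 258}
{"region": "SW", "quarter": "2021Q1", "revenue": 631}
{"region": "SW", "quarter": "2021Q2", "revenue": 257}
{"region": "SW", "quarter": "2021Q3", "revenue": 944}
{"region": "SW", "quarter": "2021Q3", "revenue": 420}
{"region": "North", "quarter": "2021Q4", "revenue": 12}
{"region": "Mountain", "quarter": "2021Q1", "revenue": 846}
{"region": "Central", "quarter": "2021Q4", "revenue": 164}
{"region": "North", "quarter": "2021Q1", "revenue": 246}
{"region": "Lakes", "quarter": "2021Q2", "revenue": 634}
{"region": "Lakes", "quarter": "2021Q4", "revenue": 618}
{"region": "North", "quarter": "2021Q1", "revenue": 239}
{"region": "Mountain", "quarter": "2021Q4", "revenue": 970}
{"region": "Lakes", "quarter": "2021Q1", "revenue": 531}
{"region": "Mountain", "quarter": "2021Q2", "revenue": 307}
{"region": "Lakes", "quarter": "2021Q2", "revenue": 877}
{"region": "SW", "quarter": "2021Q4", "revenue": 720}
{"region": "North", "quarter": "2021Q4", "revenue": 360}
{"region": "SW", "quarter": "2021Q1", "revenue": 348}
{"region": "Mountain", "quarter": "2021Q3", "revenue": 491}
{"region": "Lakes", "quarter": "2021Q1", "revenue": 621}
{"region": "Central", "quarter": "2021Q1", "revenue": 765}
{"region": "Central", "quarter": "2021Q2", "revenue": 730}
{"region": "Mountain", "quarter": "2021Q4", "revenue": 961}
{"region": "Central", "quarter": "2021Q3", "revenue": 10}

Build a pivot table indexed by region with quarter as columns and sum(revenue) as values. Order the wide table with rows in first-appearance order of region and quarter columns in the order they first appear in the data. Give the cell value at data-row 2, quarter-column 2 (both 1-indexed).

With rows in first-appearance order of region, row 2 is region=North. quarter columns in first-appearance order: 2021Q3, 2021Q1, 2021Q2, 2021Q4; column 2 is 2021Q1.
Long rows with region=North, quarter=2021Q1: 246 + 239 = 485.

485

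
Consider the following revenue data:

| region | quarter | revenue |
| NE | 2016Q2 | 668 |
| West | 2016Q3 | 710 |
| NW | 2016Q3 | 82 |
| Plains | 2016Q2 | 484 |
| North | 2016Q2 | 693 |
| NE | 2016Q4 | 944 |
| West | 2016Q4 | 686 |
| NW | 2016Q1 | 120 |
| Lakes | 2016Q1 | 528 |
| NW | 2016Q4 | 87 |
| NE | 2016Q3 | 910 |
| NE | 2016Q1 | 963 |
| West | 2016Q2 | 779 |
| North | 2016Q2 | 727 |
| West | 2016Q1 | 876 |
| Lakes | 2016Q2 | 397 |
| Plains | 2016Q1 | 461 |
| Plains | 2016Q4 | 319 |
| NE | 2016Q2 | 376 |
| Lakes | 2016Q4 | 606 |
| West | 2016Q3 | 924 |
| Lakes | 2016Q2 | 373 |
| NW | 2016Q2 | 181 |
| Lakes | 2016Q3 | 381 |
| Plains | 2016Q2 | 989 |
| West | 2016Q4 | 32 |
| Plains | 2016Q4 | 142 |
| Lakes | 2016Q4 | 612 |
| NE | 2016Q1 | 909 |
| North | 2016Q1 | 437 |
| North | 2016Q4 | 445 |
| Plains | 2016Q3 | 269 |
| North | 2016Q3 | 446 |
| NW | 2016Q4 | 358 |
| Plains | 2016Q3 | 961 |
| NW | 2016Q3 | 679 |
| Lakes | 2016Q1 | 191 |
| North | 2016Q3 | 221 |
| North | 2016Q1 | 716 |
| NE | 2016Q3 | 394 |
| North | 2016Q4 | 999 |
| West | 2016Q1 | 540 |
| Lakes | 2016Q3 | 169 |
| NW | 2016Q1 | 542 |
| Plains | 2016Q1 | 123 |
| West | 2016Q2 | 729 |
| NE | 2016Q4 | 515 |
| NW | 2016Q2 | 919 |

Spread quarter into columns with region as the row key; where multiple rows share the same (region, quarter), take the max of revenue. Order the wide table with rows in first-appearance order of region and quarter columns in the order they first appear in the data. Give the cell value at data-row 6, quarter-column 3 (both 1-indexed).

612

With rows in first-appearance order of region, row 6 is region=Lakes. quarter columns in first-appearance order: 2016Q2, 2016Q3, 2016Q4, 2016Q1; column 3 is 2016Q4.
Long rows with region=Lakes, quarter=2016Q4: max(606, 612) = 612.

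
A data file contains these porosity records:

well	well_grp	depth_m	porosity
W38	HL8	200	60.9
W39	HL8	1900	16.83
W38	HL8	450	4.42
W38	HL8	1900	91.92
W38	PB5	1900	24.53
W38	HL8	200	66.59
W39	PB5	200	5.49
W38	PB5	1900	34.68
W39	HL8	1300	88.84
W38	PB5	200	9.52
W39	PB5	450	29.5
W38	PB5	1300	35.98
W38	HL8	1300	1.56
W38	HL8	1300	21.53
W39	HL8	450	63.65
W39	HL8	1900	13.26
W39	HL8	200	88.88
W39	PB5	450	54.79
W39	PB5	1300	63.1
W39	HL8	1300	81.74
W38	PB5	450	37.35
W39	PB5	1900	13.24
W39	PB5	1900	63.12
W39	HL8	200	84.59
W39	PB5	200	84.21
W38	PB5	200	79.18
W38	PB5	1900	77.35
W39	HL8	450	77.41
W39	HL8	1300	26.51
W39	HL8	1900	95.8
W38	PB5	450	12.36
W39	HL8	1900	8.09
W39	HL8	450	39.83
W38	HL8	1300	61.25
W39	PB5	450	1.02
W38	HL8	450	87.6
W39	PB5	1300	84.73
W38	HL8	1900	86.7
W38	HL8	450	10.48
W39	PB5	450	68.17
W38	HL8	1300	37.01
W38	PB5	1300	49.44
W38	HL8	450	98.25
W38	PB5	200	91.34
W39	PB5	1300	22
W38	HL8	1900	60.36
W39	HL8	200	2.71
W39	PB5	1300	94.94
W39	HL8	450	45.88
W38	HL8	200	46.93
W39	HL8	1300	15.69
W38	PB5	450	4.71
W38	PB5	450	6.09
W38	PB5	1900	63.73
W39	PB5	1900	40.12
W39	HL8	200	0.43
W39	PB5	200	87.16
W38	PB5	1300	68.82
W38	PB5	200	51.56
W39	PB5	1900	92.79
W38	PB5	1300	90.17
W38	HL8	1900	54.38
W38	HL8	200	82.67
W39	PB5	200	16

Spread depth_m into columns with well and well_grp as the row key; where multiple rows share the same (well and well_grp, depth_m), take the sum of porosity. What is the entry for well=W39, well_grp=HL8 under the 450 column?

226.77

Rows with well=W39, well_grp=HL8 and depth_m=450: porosity values are 63.65, 77.41, 39.83, 45.88.
63.65 + 77.41 + 39.83 + 45.88 = 226.77.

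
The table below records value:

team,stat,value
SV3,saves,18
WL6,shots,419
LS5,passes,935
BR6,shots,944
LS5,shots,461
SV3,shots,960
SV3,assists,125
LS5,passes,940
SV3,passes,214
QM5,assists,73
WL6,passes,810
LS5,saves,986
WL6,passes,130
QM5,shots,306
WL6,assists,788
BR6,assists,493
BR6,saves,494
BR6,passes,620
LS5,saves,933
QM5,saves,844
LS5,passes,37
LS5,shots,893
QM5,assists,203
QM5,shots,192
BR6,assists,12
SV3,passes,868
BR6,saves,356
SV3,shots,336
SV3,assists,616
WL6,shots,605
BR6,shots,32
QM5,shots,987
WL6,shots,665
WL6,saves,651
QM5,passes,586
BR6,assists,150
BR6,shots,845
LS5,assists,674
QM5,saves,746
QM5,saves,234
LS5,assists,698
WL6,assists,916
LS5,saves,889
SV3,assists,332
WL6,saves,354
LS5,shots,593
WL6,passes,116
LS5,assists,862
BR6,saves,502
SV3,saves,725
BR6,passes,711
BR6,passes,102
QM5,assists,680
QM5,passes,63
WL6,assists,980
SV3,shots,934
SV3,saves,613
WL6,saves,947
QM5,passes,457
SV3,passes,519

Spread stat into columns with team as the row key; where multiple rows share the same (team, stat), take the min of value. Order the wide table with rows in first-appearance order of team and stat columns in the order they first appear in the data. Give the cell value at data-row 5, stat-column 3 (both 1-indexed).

With rows in first-appearance order of team, row 5 is team=QM5. stat columns in first-appearance order: saves, shots, passes, assists; column 3 is passes.
Long rows with team=QM5, stat=passes: min(586, 63, 457) = 63.

63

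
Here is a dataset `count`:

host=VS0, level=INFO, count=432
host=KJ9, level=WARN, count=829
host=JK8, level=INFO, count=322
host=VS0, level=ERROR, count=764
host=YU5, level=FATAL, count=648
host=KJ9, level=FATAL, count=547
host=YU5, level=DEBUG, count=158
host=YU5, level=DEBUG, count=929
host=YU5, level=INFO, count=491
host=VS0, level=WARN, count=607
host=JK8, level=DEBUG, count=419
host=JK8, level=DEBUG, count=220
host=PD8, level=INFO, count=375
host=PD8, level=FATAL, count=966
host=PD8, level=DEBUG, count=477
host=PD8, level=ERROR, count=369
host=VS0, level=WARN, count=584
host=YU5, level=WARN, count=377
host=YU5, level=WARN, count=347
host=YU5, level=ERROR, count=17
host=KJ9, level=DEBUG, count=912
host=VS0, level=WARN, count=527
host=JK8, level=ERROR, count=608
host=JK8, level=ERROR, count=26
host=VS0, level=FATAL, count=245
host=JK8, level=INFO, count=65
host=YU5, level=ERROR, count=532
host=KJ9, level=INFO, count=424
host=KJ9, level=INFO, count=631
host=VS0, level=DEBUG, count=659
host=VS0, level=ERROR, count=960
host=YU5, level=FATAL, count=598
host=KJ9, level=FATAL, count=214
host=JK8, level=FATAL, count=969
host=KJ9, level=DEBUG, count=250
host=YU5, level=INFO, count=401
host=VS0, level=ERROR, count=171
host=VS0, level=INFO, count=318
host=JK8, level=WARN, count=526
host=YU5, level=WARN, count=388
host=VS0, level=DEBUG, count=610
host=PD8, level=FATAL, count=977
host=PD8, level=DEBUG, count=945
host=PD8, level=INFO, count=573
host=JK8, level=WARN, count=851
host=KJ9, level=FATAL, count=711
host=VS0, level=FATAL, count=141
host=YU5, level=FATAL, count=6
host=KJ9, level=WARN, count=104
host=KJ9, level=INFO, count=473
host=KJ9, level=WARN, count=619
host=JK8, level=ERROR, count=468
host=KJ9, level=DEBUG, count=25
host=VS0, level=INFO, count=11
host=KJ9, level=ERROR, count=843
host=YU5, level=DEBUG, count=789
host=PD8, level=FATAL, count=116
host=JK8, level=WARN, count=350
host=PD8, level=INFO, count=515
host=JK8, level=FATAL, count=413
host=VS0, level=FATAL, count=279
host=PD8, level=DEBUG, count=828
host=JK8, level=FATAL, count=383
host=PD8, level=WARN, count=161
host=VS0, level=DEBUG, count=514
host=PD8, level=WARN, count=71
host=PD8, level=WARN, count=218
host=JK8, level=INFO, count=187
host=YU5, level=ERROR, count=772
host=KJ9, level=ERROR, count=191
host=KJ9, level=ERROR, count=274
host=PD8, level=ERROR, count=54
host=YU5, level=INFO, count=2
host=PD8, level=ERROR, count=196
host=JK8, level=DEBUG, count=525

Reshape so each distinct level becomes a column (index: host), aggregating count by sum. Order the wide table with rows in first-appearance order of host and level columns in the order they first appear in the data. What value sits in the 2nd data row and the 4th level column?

1472

With rows in first-appearance order of host, row 2 is host=KJ9. level columns in first-appearance order: INFO, WARN, ERROR, FATAL, DEBUG; column 4 is FATAL.
Long rows with host=KJ9, level=FATAL: 547 + 214 + 711 = 1472.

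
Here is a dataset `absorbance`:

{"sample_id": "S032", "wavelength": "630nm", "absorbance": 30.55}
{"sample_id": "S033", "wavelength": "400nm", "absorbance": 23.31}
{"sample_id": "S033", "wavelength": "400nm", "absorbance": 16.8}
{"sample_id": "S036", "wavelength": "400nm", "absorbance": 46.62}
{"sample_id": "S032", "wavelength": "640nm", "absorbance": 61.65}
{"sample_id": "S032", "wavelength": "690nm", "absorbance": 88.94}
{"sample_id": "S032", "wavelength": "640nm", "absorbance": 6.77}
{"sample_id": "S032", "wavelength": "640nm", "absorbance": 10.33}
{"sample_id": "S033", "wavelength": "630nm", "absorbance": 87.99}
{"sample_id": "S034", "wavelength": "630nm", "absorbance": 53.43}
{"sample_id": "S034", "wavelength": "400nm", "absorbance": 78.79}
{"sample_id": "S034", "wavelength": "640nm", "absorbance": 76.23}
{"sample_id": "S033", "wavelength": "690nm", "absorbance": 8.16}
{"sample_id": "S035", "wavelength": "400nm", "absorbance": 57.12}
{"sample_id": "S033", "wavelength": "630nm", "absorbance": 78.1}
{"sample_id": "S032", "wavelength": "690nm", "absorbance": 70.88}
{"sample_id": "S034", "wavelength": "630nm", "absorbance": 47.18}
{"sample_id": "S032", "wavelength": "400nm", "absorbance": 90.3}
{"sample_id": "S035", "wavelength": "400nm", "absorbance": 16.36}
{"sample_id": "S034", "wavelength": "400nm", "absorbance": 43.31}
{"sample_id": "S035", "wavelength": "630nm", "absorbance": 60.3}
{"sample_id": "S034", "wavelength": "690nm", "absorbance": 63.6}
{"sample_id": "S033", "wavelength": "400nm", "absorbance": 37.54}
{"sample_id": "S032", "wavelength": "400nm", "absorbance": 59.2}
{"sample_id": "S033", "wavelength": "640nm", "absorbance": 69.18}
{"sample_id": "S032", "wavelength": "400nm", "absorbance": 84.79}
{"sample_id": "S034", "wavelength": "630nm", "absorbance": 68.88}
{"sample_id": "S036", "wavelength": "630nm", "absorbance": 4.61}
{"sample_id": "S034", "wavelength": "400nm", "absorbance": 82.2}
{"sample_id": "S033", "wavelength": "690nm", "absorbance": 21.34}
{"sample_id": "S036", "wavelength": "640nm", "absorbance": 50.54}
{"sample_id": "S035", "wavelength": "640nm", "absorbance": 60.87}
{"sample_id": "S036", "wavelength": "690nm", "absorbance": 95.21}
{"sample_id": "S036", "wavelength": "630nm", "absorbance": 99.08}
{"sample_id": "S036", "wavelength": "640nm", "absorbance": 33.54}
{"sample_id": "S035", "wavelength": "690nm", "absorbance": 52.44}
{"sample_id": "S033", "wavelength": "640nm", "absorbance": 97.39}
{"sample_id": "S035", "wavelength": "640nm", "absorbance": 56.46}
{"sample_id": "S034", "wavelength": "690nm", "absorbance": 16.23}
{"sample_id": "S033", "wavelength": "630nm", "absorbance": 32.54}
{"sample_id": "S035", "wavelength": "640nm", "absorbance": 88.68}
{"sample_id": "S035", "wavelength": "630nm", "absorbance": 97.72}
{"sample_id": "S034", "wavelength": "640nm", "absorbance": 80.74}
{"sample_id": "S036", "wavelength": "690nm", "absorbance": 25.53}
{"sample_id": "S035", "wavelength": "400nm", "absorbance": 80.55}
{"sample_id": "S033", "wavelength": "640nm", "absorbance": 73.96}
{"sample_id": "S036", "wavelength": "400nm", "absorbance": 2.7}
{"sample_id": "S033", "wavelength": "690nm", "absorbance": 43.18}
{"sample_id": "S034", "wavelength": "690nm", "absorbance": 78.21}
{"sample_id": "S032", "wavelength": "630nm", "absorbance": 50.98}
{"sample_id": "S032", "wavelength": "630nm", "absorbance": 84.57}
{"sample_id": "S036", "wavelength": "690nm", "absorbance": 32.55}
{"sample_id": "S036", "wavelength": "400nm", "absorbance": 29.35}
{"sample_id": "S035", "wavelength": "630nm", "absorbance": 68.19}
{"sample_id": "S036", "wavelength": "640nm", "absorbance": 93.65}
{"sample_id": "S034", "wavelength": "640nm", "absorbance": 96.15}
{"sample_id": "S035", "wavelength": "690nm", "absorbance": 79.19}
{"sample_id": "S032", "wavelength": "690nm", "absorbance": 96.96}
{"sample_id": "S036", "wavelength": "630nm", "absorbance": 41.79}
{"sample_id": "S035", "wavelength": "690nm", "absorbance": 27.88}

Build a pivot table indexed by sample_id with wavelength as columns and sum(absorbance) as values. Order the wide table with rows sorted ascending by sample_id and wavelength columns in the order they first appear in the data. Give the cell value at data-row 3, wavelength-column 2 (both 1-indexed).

With rows sorted ascending by sample_id, row 3 is sample_id=S034. wavelength columns in first-appearance order: 630nm, 400nm, 640nm, 690nm; column 2 is 400nm.
Long rows with sample_id=S034, wavelength=400nm: 78.79 + 43.31 + 82.2 = 204.30.

204.30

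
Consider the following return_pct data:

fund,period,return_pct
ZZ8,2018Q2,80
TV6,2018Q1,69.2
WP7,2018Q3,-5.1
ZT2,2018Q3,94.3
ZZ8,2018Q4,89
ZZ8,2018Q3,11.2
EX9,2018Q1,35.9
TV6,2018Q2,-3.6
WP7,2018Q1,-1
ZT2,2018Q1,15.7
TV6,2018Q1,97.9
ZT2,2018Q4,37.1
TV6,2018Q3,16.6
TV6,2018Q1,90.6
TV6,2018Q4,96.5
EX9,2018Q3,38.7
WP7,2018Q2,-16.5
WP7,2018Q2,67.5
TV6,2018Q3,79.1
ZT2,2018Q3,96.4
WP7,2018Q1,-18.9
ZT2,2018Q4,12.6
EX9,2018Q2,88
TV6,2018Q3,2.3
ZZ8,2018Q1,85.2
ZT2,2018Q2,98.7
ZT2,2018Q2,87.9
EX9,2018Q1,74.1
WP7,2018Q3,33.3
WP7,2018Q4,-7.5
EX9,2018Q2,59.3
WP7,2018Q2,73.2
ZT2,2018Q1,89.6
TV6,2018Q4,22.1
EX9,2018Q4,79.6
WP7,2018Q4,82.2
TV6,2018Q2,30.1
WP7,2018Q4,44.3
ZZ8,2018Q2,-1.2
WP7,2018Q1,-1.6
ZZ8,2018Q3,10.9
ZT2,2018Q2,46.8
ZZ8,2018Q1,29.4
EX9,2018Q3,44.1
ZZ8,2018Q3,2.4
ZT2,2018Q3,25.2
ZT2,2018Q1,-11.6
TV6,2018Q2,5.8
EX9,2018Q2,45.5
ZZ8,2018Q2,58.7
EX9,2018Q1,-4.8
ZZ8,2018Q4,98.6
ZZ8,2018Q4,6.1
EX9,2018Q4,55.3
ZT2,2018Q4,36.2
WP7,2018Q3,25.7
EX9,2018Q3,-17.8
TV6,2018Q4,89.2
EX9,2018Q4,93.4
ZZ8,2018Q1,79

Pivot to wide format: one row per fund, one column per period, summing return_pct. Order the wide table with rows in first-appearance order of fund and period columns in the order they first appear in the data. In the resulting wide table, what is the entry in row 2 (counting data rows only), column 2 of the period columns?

With rows in first-appearance order of fund, row 2 is fund=TV6. period columns in first-appearance order: 2018Q2, 2018Q1, 2018Q3, 2018Q4; column 2 is 2018Q1.
Long rows with fund=TV6, period=2018Q1: 69.2 + 97.9 + 90.6 = 257.7.

257.7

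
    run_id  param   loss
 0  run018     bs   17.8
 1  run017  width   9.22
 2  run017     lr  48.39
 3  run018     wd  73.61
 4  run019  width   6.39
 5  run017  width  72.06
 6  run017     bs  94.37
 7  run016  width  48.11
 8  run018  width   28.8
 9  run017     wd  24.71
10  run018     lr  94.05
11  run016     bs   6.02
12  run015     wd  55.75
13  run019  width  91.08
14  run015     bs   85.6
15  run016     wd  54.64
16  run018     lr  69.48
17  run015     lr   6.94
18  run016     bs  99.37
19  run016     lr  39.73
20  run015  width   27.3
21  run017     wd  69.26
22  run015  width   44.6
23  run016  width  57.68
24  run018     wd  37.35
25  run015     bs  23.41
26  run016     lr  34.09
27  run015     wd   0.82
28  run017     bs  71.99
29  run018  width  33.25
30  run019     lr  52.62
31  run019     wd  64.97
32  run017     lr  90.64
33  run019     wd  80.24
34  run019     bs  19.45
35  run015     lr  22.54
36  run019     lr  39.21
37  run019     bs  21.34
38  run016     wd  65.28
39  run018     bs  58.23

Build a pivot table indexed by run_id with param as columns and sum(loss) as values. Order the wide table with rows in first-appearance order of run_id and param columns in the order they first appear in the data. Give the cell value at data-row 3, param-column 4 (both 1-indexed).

With rows in first-appearance order of run_id, row 3 is run_id=run019. param columns in first-appearance order: bs, width, lr, wd; column 4 is wd.
Long rows with run_id=run019, param=wd: 64.97 + 80.24 = 145.21.

145.21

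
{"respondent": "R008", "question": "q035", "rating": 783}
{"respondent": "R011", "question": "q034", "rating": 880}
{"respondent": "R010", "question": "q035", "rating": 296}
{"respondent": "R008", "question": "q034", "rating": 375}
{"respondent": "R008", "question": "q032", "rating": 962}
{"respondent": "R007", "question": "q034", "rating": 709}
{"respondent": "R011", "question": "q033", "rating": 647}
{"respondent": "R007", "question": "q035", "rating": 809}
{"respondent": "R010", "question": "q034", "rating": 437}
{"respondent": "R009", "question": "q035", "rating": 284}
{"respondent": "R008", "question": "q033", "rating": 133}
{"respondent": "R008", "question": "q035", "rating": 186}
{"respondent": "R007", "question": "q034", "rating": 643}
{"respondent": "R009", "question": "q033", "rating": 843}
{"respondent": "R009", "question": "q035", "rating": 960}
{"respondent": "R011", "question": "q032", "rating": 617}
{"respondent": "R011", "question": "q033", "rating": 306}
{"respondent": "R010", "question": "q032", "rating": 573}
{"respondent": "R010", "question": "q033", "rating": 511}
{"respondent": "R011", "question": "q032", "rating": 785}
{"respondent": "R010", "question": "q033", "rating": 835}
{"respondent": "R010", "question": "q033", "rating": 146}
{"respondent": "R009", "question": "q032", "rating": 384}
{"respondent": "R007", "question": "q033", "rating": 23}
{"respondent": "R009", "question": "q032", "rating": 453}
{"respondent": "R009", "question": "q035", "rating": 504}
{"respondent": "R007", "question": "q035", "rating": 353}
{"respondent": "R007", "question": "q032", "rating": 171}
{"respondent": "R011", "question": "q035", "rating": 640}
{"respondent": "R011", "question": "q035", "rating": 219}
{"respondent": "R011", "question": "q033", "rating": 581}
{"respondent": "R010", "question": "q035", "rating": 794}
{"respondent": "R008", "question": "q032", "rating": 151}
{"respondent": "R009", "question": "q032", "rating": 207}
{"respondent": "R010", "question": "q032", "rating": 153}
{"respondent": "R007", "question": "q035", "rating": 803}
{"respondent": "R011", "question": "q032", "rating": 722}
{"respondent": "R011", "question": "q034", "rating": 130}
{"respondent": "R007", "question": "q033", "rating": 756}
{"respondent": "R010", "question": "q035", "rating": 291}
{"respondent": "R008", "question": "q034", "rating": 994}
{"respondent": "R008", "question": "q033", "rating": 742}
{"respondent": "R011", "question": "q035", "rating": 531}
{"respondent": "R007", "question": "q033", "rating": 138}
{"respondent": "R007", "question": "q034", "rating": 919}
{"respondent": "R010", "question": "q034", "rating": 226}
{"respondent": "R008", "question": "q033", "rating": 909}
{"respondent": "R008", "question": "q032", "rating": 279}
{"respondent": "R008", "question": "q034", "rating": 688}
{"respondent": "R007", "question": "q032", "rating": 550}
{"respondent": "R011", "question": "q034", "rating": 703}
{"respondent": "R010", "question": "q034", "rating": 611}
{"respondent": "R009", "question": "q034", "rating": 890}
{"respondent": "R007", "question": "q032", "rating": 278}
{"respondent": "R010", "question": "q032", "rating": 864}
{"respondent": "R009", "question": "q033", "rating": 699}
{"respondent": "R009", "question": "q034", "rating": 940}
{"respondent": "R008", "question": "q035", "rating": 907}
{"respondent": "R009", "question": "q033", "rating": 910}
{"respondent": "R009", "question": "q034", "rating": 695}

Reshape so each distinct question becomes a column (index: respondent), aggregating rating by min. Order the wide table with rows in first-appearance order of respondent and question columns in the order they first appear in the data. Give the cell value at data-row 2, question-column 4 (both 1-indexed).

306

With rows in first-appearance order of respondent, row 2 is respondent=R011. question columns in first-appearance order: q035, q034, q032, q033; column 4 is q033.
Long rows with respondent=R011, question=q033: min(647, 306, 581) = 306.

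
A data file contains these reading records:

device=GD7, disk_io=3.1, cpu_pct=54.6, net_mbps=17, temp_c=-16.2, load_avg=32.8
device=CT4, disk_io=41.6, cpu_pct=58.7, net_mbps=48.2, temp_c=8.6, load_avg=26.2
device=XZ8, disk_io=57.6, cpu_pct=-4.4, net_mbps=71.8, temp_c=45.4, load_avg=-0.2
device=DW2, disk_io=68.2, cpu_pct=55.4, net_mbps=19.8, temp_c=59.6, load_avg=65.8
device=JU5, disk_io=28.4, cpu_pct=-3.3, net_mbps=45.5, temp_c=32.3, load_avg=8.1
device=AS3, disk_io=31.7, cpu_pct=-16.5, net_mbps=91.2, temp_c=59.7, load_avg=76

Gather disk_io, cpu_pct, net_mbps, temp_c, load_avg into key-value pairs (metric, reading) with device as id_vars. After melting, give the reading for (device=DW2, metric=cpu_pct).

55.4

Unpivoting turns each (device, wide-column) pair into one long row.
The wide cell at row DW2, column cpu_pct holds 55.4, so the long row (DW2, cpu_pct) has reading=55.4.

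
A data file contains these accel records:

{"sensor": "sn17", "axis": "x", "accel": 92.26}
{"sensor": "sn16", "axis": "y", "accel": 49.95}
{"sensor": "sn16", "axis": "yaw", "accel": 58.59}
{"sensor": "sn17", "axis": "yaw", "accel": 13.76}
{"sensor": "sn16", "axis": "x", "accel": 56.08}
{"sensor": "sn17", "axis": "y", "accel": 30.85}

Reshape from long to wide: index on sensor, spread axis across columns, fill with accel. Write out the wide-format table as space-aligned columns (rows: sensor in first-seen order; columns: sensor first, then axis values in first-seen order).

sensor  x      y      yaw  
sn17    92.26  30.85  13.76
sn16    56.08  49.95  58.59

Columns: sensor plus the 3 distinct axis values (x, y, yaw).
For example, row sn17 column x takes accel=92.26 from the long row (sn17, x).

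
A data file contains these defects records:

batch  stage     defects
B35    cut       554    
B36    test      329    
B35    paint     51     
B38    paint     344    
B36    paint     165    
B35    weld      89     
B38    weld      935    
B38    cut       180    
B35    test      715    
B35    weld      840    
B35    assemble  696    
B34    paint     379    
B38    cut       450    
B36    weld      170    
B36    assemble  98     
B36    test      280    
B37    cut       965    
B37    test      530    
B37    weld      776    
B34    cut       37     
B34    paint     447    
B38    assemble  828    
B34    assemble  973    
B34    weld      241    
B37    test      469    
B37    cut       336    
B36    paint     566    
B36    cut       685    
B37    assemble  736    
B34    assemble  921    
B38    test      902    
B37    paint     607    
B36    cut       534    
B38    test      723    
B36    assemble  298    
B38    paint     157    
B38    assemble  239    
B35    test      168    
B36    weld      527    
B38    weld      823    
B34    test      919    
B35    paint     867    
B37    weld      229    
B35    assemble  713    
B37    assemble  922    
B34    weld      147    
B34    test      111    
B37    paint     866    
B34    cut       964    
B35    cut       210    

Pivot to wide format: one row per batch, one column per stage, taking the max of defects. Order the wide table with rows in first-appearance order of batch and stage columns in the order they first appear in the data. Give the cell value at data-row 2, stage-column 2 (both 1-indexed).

329

With rows in first-appearance order of batch, row 2 is batch=B36. stage columns in first-appearance order: cut, test, paint, weld, assemble; column 2 is test.
Long rows with batch=B36, stage=test: max(329, 280) = 329.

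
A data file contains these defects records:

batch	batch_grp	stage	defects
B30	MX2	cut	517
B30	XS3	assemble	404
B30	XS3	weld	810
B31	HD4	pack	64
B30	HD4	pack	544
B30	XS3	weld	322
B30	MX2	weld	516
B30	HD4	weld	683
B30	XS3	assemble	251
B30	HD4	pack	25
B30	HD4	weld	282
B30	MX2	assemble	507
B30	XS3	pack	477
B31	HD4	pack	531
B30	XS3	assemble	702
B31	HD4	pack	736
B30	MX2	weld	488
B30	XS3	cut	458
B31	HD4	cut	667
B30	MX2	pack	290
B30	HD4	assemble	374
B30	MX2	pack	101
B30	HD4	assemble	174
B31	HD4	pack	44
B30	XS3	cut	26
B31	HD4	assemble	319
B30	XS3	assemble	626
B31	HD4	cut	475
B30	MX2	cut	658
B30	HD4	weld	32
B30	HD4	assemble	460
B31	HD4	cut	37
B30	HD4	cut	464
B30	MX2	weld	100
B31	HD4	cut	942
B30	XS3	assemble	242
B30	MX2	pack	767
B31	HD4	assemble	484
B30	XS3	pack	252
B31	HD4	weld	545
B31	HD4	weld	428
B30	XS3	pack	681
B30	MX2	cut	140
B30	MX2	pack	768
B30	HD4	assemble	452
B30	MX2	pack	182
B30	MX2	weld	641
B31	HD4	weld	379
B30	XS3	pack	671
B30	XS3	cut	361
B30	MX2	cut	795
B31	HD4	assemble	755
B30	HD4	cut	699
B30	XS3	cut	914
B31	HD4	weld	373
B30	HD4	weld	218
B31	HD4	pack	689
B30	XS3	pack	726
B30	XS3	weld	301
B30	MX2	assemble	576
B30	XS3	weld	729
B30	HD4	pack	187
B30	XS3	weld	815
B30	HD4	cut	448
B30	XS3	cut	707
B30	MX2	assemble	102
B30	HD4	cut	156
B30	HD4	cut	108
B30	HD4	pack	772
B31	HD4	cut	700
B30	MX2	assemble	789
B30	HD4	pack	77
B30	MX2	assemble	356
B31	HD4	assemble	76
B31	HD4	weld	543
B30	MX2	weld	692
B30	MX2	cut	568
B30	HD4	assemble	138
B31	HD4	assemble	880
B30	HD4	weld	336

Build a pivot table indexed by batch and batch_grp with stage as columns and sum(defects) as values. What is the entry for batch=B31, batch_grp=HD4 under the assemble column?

2514

Rows with batch=B31, batch_grp=HD4 and stage=assemble: defects values are 319, 484, 755, 76, 880.
319 + 484 + 755 + 76 + 880 = 2514.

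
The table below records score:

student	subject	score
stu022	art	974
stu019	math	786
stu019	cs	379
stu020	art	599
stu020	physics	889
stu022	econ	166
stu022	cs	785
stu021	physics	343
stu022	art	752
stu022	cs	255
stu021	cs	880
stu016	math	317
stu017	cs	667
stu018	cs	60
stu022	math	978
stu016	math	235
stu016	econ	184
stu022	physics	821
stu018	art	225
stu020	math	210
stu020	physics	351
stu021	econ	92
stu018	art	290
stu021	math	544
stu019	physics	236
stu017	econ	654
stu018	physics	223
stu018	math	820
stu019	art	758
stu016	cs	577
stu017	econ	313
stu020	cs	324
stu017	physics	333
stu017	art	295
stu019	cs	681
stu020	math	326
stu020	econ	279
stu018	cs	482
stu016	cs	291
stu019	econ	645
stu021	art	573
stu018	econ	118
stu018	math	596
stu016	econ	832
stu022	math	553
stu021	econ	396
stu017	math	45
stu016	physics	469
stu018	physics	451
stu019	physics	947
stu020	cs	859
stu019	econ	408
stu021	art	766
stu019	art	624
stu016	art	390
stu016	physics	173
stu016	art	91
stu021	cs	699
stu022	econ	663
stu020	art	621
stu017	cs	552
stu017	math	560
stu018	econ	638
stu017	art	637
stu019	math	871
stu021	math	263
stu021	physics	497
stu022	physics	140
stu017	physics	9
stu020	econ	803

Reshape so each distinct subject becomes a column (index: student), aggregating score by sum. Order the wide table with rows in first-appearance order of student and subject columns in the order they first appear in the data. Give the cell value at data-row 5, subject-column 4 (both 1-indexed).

With rows in first-appearance order of student, row 5 is student=stu016. subject columns in first-appearance order: art, math, cs, physics, econ; column 4 is physics.
Long rows with student=stu016, subject=physics: 469 + 173 = 642.

642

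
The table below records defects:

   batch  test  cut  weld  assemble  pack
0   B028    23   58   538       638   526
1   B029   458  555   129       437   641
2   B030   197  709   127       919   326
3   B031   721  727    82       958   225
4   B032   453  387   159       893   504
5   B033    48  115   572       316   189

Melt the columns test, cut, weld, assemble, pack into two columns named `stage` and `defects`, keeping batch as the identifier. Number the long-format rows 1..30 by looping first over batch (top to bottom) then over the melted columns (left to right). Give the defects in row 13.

30 rows total (6 × 5). Row 13: index ⌊(13-1)/5⌋ = 2 into batch → B030; (13-1) mod 5 = 2 into the melted columns → weld.
So row 13 is (B030, weld, 127); defects = 127.

127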